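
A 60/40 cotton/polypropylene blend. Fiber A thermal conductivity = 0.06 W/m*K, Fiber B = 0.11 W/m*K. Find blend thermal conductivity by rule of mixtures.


Formula: Blend property = (fraction_A * property_A) + (fraction_B * property_B)
Step 1: Contribution A = 60/100 * 0.06 W/m*K = 0.036 W/m*K
Step 2: Contribution B = 40/100 * 0.11 W/m*K = 0.044 W/m*K
Step 3: Blend thermal conductivity = 0.036 + 0.044 = 0.08 W/m*K

0.08 W/m*K


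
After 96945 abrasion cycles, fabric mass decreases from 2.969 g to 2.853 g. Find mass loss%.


Formula: Mass loss% = ((m_before - m_after) / m_before) * 100
Step 1: Mass loss = 2.969 - 2.853 = 0.116 g
Step 2: Ratio = 0.116 / 2.969 = 0.0390704
Step 3: Mass loss% = 0.0390704 * 100 = 3.90704% ≈ 3.91%

3.91%


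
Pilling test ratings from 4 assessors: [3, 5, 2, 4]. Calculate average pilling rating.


Formula: Mean = sum / count
Sum = 3 + 5 + 2 + 4 = 14
Mean = 14 / 4 = 3.5

3.5


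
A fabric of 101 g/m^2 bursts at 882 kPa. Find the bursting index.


Formula: Bursting Index = Bursting Strength / Fabric GSM
BI = 882 kPa / 101 g/m^2
BI = 8.733 kPa/(g/m^2)

8.733 kPa/(g/m^2)


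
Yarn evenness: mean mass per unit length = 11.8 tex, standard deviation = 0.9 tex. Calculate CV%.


Formula: CV% = (standard deviation / mean) * 100
Step 1: Ratio = 0.9 / 11.8 = 0.076271
Step 2: CV% = 0.076271 * 100 = 7.6271% ≈ 7.6%

7.6%


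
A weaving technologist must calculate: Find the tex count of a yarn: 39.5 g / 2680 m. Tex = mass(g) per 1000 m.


Formula: Tex = (mass_g / length_m) * 1000
Substituting: Tex = (39.5 / 2680) * 1000
Intermediate: 39.5 / 2680 = 0.01473881 g/m
Tex = 0.01473881 * 1000 = 14.74 tex

14.74 tex


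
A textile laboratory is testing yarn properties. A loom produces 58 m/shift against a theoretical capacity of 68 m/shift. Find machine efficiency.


Formula: Efficiency% = (Actual output / Theoretical output) * 100
Efficiency% = (58 / 68) * 100
Efficiency% = 0.852941 * 100 = 85.2941% ≈ 85.3%

85.3%


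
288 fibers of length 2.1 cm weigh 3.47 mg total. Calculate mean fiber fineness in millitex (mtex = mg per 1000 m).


Formula: fineness (mtex) = mass (mg) / total length (km) = (mass_mg / total_length_m) * 1000
Step 1: Convert fiber length: 2.1 cm = 0.021 m
Step 2: Total fiber length = 288 * 0.021 = 6.048 m
Step 3: Linear density = 3.47 mg / 6.048 m = 0.5737 mg/m
Step 4: fineness = 0.5737 * 1000 = 573.7 mtex

573.7 mtex


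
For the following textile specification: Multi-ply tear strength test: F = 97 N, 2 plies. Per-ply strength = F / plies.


Formula: Per-ply strength = Total force / Number of plies
Per-ply = 97 N / 2
Per-ply = 48.5 N

48.5 N


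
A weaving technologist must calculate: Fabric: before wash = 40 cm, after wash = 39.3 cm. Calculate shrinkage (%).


Formula: Shrinkage% = ((L_before - L_after) / L_before) * 100
Step 1: Shrinkage = 40 - 39.3 = 0.7 cm
Step 2: Shrinkage% = (0.7 / 40) * 100
Step 3: Shrinkage% = 0.0175 * 100 = 1.75% ≈ 1.8%

1.8%


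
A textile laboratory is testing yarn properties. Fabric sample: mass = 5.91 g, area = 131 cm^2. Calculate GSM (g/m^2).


Formula: GSM = mass_g / area_m2
Step 1: Convert area: 131 cm^2 = 131 / 10000 = 0.0131 m^2
Step 2: GSM = 5.91 g / 0.0131 m^2 = 451.1 g/m^2

451.1 g/m^2


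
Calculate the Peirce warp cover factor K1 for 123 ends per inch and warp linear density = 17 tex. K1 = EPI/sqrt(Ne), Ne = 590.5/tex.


Formula: K1 = EPI / sqrt(Ne), with Ne = 590.5 / tex_warp
Step 1: Ne = 590.5 / 17 = 34.735
Step 2: sqrt(Ne) = sqrt(34.735) = 5.8936
Step 3: K1 = 123 / 5.8936 = 20.9

20.9


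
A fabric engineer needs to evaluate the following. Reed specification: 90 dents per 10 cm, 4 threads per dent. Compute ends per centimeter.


Formula: EPC = (dents per 10 cm * ends per dent) / 10
Step 1: Total ends per 10 cm = 90 * 4 = 360
Step 2: EPC = 360 / 10 = 36.0 ends/cm

36.0 ends/cm


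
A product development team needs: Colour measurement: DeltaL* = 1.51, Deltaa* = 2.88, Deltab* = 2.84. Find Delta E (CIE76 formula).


Formula: Delta E = sqrt(dL*^2 + da*^2 + db*^2)
Step 1: dL*^2 = 1.51^2 = 2.2801
Step 2: da*^2 = 2.88^2 = 8.2944
Step 3: db*^2 = 2.84^2 = 8.0656
Step 4: Sum = 2.2801 + 8.2944 + 8.0656 = 18.6401
Step 5: Delta E = sqrt(18.6401) = 4.32

4.32 Delta E


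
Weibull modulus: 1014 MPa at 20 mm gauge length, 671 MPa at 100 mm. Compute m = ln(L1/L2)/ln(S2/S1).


Formula: m = ln(L1/L2) / ln(S2/S1)
Step 1: ln(L1/L2) = ln(20/100) = -1.60944
Step 2: S2/S1 = 671/1014 = 0.66174
Step 3: ln(S2/S1) = ln(0.66174) = -0.41288
Step 4: m = -1.60944 / -0.41288 = 3.90

3.90 (Weibull m)


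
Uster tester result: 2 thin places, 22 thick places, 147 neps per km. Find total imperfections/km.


Formula: Total = thin places + thick places + neps
Total = 2 + 22 + 147
Total = 171 imperfections/km

171 imperfections/km


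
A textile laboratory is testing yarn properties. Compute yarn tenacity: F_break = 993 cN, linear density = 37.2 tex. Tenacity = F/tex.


Formula: Tenacity = Breaking force / Linear density
Tenacity = 993 cN / 37.2 tex
Tenacity = 26.69 cN/tex

26.69 cN/tex


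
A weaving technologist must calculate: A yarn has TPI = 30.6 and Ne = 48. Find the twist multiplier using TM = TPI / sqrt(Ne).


Formula: TM = TPI / sqrt(Ne)
Step 1: sqrt(Ne) = sqrt(48) = 6.9282
Step 2: TM = 30.6 / 6.9282 = 4.42

4.42 TM


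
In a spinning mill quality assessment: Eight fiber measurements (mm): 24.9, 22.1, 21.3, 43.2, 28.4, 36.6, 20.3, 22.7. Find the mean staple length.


Formula: Mean = sum of lengths / count
Sum = 24.9 + 22.1 + 21.3 + 43.2 + 28.4 + 36.6 + 20.3 + 22.7
Sum = 219.5 mm
Mean = 219.5 / 8 = 27.44 mm

27.44 mm


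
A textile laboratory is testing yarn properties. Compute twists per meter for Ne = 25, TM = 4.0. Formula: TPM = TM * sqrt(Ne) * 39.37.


Formula: TPM = TM * sqrt(Ne) * 39.37
Step 1: sqrt(Ne) = sqrt(25) = 5
Step 2: TM * sqrt(Ne) = 4.0 * 5 = 20
Step 3: TPM = 20 * 39.37 = 787 twists/m

787 twists/m


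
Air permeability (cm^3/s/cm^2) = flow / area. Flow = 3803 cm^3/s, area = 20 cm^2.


Formula: Air Permeability = Airflow / Test Area
AP = 3803 cm^3/s / 20 cm^2
AP = 190.2 cm^3/s/cm^2

190.2 cm^3/s/cm^2


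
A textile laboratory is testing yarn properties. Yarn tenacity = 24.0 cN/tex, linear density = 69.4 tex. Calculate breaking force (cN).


Formula: Breaking force = Tenacity * Linear density
F = 24.0 cN/tex * 69.4 tex
F = 1665.60 cN

1665.60 cN


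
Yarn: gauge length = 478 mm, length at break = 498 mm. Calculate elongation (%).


Formula: Elongation (%) = ((L_break - L0) / L0) * 100
Step 1: Extension = 498 - 478 = 20 mm
Step 2: Elongation = (20 / 478) * 100
Step 3: Elongation = 0.041841 * 100 = 4.1841% ≈ 4.2%

4.2%


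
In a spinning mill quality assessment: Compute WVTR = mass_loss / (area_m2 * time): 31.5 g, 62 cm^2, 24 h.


Formula: WVTR = mass_loss / (area * time)
Step 1: Convert area: 62 cm^2 = 0.0062 m^2
Step 2: WVTR = 31.5 g / (0.0062 m^2 * 24 h)
Step 3: WVTR = 31.5 / 0.1488 = 211.7 g/m^2/h

211.7 g/m^2/h


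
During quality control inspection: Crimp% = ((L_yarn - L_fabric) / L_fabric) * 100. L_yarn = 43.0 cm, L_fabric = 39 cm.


Formula: Crimp% = ((L_yarn - L_fabric) / L_fabric) * 100
Step 1: Extension = 43.0 - 39 = 4.0 cm
Step 2: Crimp% = (4.0 / 39) * 100
Step 3: Crimp% = 0.102564 * 100 = 10.2564% ≈ 10.3%

10.3%


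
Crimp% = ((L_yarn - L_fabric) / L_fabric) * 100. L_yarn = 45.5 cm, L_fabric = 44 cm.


Formula: Crimp% = ((L_yarn - L_fabric) / L_fabric) * 100
Step 1: Extension = 45.5 - 44 = 1.5 cm
Step 2: Crimp% = (1.5 / 44) * 100
Step 3: Crimp% = 0.034091 * 100 = 3.4091% ≈ 3.4%

3.4%


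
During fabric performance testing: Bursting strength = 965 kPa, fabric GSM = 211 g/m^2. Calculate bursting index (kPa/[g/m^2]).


Formula: Bursting Index = Bursting Strength / Fabric GSM
BI = 965 kPa / 211 g/m^2
BI = 4.573 kPa/(g/m^2)

4.573 kPa/(g/m^2)


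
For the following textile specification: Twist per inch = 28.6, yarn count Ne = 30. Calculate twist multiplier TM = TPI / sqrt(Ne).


Formula: TM = TPI / sqrt(Ne)
Step 1: sqrt(Ne) = sqrt(30) = 5.4772
Step 2: TM = 28.6 / 5.4772 = 5.22

5.22 TM


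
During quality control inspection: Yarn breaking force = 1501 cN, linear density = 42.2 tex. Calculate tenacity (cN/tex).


Formula: Tenacity = Breaking force / Linear density
Tenacity = 1501 cN / 42.2 tex
Tenacity = 35.57 cN/tex

35.57 cN/tex


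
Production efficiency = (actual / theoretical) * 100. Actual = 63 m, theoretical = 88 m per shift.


Formula: Efficiency% = (Actual output / Theoretical output) * 100
Efficiency% = (63 / 88) * 100
Efficiency% = 0.715909 * 100 = 71.5909% ≈ 71.6%

71.6%


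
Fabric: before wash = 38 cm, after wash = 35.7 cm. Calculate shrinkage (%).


Formula: Shrinkage% = ((L_before - L_after) / L_before) * 100
Step 1: Shrinkage = 38 - 35.7 = 2.3 cm
Step 2: Shrinkage% = (2.3 / 38) * 100
Step 3: Shrinkage% = 0.060526 * 100 = 6.0526% ≈ 6.1%

6.1%


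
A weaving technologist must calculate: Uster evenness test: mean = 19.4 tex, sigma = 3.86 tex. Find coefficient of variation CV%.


Formula: CV% = (standard deviation / mean) * 100
Step 1: Ratio = 3.86 / 19.4 = 0.198969
Step 2: CV% = 0.198969 * 100 = 19.8969% ≈ 19.9%

19.9%


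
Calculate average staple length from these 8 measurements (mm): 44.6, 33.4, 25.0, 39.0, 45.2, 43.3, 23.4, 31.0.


Formula: Mean = sum of lengths / count
Sum = 44.6 + 33.4 + 25.0 + 39.0 + 45.2 + 43.3 + 23.4 + 31.0
Sum = 284.9 mm
Mean = 284.9 / 8 = 35.61 mm

35.61 mm


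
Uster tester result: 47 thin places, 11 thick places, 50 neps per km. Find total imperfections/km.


Formula: Total = thin places + thick places + neps
Total = 47 + 11 + 50
Total = 108 imperfections/km

108 imperfections/km


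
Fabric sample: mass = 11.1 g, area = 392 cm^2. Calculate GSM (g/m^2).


Formula: GSM = mass_g / area_m2
Step 1: Convert area: 392 cm^2 = 392 / 10000 = 0.0392 m^2
Step 2: GSM = 11.1 g / 0.0392 m^2 = 283.2 g/m^2

283.2 g/m^2


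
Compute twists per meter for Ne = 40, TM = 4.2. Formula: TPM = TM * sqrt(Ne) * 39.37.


Formula: TPM = TM * sqrt(Ne) * 39.37
Step 1: sqrt(Ne) = sqrt(40) = 6.3246
Step 2: TM * sqrt(Ne) = 4.2 * 6.3246 = 26.5633
Step 3: TPM = 26.5633 * 39.37 = 1046 twists/m

1046 twists/m


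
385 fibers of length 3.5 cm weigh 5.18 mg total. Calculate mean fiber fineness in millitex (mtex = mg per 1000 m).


Formula: fineness (mtex) = mass (mg) / total length (km) = (mass_mg / total_length_m) * 1000
Step 1: Convert fiber length: 3.5 cm = 0.035 m
Step 2: Total fiber length = 385 * 0.035 = 13.475 m
Step 3: Linear density = 5.18 mg / 13.475 m = 0.3844 mg/m
Step 4: fineness = 0.3844 * 1000 = 384.4 mtex

384.4 mtex


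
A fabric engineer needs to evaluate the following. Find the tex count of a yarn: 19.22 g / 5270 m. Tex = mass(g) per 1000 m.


Formula: Tex = (mass_g / length_m) * 1000
Substituting: Tex = (19.22 / 5270) * 1000
Intermediate: 19.22 / 5270 = 0.00364706 g/m
Tex = 0.00364706 * 1000 = 3.65 tex

3.65 tex


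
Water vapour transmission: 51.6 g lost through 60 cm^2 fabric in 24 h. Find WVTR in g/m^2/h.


Formula: WVTR = mass_loss / (area * time)
Step 1: Convert area: 60 cm^2 = 0.006 m^2
Step 2: WVTR = 51.6 g / (0.006 m^2 * 24 h)
Step 3: WVTR = 51.6 / 0.144 = 358.3 g/m^2/h

358.3 g/m^2/h


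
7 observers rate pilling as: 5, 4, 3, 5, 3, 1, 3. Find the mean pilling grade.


Formula: Mean = sum / count
Sum = 5 + 4 + 3 + 5 + 3 + 1 + 3 = 24
Mean = 24 / 7 = 3.4

3.4


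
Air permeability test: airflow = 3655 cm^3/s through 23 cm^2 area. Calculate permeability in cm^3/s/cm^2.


Formula: Air Permeability = Airflow / Test Area
AP = 3655 cm^3/s / 23 cm^2
AP = 158.9 cm^3/s/cm^2

158.9 cm^3/s/cm^2


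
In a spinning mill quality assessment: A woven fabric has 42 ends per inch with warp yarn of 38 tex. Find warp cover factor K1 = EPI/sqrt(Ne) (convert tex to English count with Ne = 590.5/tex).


Formula: K1 = EPI / sqrt(Ne), with Ne = 590.5 / tex_warp
Step 1: Ne = 590.5 / 38 = 15.539
Step 2: sqrt(Ne) = sqrt(15.539) = 3.942
Step 3: K1 = 42 / 3.942 = 10.7

10.7


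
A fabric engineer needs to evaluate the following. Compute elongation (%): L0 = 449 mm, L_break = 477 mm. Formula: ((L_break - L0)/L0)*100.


Formula: Elongation (%) = ((L_break - L0) / L0) * 100
Step 1: Extension = 477 - 449 = 28 mm
Step 2: Elongation = (28 / 449) * 100
Step 3: Elongation = 0.062361 * 100 = 6.2361% ≈ 6.2%

6.2%


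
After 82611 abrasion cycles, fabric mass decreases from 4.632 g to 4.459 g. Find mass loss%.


Formula: Mass loss% = ((m_before - m_after) / m_before) * 100
Step 1: Mass loss = 4.632 - 4.459 = 0.173 g
Step 2: Ratio = 0.173 / 4.632 = 0.0373489
Step 3: Mass loss% = 0.0373489 * 100 = 3.73489% ≈ 3.73%

3.73%


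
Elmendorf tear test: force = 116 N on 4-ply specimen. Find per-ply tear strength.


Formula: Per-ply strength = Total force / Number of plies
Per-ply = 116 N / 4
Per-ply = 29 N

29 N


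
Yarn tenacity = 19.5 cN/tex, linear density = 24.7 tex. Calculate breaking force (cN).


Formula: Breaking force = Tenacity * Linear density
F = 19.5 cN/tex * 24.7 tex
F = 481.65 cN

481.65 cN


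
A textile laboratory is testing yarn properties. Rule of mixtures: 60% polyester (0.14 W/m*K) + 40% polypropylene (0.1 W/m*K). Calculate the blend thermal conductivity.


Formula: Blend property = (fraction_A * property_A) + (fraction_B * property_B)
Step 1: Contribution A = 60/100 * 0.14 W/m*K = 0.084 W/m*K
Step 2: Contribution B = 40/100 * 0.1 W/m*K = 0.04 W/m*K
Step 3: Blend thermal conductivity = 0.084 + 0.04 = 0.124 W/m*K

0.124 W/m*K


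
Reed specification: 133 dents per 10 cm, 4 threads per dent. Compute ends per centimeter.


Formula: EPC = (dents per 10 cm * ends per dent) / 10
Step 1: Total ends per 10 cm = 133 * 4 = 532
Step 2: EPC = 532 / 10 = 53.2 ends/cm

53.2 ends/cm


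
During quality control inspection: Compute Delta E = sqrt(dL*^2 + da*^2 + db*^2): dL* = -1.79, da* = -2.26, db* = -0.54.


Formula: Delta E = sqrt(dL*^2 + da*^2 + db*^2)
Step 1: dL*^2 = (-1.79)^2 = 3.2041
Step 2: da*^2 = (-2.26)^2 = 5.1076
Step 3: db*^2 = (-0.54)^2 = 0.2916
Step 4: Sum = 3.2041 + 5.1076 + 0.2916 = 8.6033
Step 5: Delta E = sqrt(8.6033) = 2.93

2.93 Delta E


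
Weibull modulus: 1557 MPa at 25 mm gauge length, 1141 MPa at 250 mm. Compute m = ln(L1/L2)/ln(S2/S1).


Formula: m = ln(L1/L2) / ln(S2/S1)
Step 1: ln(L1/L2) = ln(25/250) = -2.30259
Step 2: S2/S1 = 1141/1557 = 0.73282
Step 3: ln(S2/S1) = ln(0.73282) = -0.31086
Step 4: m = -2.30259 / -0.31086 = 7.41

7.41 (Weibull m)


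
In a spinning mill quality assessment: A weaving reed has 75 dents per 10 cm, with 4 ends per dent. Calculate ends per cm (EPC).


Formula: EPC = (dents per 10 cm * ends per dent) / 10
Step 1: Total ends per 10 cm = 75 * 4 = 300
Step 2: EPC = 300 / 10 = 30.0 ends/cm

30.0 ends/cm


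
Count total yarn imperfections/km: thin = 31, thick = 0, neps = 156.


Formula: Total = thin places + thick places + neps
Total = 31 + 0 + 156
Total = 187 imperfections/km

187 imperfections/km


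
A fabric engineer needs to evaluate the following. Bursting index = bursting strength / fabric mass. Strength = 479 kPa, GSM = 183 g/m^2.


Formula: Bursting Index = Bursting Strength / Fabric GSM
BI = 479 kPa / 183 g/m^2
BI = 2.617 kPa/(g/m^2)

2.617 kPa/(g/m^2)


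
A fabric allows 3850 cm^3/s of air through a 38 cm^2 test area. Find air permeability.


Formula: Air Permeability = Airflow / Test Area
AP = 3850 cm^3/s / 38 cm^2
AP = 101.3 cm^3/s/cm^2

101.3 cm^3/s/cm^2


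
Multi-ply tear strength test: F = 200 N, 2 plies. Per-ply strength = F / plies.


Formula: Per-ply strength = Total force / Number of plies
Per-ply = 200 N / 2
Per-ply = 100 N

100 N


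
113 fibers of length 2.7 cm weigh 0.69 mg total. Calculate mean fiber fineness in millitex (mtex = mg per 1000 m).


Formula: fineness (mtex) = mass (mg) / total length (km) = (mass_mg / total_length_m) * 1000
Step 1: Convert fiber length: 2.7 cm = 0.027 m
Step 2: Total fiber length = 113 * 0.027 = 3.051 m
Step 3: Linear density = 0.69 mg / 3.051 m = 0.2262 mg/m
Step 4: fineness = 0.2262 * 1000 = 226.2 mtex

226.2 mtex


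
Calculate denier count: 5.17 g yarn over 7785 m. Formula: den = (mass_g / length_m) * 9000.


Formula: den = (mass_g / length_m) * 9000
Substituting: den = (5.17 / 7785) * 9000
Intermediate: 5.17 / 7785 = 0.0006641 g/m
den = 0.0006641 * 9000 = 6.0 denier

6.0 denier


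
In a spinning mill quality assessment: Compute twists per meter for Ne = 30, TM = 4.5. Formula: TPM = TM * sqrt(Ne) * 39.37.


Formula: TPM = TM * sqrt(Ne) * 39.37
Step 1: sqrt(Ne) = sqrt(30) = 5.4772
Step 2: TM * sqrt(Ne) = 4.5 * 5.4772 = 24.6474
Step 3: TPM = 24.6474 * 39.37 = 970 twists/m

970 twists/m


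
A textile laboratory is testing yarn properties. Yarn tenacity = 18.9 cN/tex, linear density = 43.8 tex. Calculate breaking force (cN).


Formula: Breaking force = Tenacity * Linear density
F = 18.9 cN/tex * 43.8 tex
F = 827.82 cN

827.82 cN


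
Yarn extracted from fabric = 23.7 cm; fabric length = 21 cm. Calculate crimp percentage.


Formula: Crimp% = ((L_yarn - L_fabric) / L_fabric) * 100
Step 1: Extension = 23.7 - 21 = 2.7 cm
Step 2: Crimp% = (2.7 / 21) * 100
Step 3: Crimp% = 0.128571 * 100 = 12.8571% ≈ 12.9%

12.9%


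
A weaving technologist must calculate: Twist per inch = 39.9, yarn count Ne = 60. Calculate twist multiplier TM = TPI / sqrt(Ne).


Formula: TM = TPI / sqrt(Ne)
Step 1: sqrt(Ne) = sqrt(60) = 7.746
Step 2: TM = 39.9 / 7.746 = 5.15

5.15 TM


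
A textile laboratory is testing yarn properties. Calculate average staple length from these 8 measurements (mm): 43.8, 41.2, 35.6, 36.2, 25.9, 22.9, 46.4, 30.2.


Formula: Mean = sum of lengths / count
Sum = 43.8 + 41.2 + 35.6 + 36.2 + 25.9 + 22.9 + 46.4 + 30.2
Sum = 282.2 mm
Mean = 282.2 / 8 = 35.28 mm

35.28 mm


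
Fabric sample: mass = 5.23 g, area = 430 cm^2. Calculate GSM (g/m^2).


Formula: GSM = mass_g / area_m2
Step 1: Convert area: 430 cm^2 = 430 / 10000 = 0.043 m^2
Step 2: GSM = 5.23 g / 0.043 m^2 = 121.6 g/m^2

121.6 g/m^2


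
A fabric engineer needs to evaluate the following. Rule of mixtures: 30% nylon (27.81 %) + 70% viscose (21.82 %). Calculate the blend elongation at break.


Formula: Blend property = (fraction_A * property_A) + (fraction_B * property_B)
Step 1: Contribution A = 30/100 * 27.81 % = 8.343 %
Step 2: Contribution B = 70/100 * 21.82 % = 15.274 %
Step 3: Blend elongation at break = 8.343 + 15.274 = 23.617 %

23.617 %


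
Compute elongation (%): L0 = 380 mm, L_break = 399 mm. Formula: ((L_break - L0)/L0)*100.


Formula: Elongation (%) = ((L_break - L0) / L0) * 100
Step 1: Extension = 399 - 380 = 19 mm
Step 2: Elongation = (19 / 380) * 100
Step 3: Elongation = 0.05 * 100 = 5.0%

5.0%


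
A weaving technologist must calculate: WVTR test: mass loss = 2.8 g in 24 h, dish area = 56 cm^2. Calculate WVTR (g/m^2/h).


Formula: WVTR = mass_loss / (area * time)
Step 1: Convert area: 56 cm^2 = 0.0056 m^2
Step 2: WVTR = 2.8 g / (0.0056 m^2 * 24 h)
Step 3: WVTR = 2.8 / 0.1344 = 20.8 g/m^2/h

20.8 g/m^2/h


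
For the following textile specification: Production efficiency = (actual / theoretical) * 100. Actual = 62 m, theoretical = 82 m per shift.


Formula: Efficiency% = (Actual output / Theoretical output) * 100
Efficiency% = (62 / 82) * 100
Efficiency% = 0.756098 * 100 = 75.6098% ≈ 75.6%

75.6%


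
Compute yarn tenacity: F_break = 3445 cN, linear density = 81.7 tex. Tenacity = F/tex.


Formula: Tenacity = Breaking force / Linear density
Tenacity = 3445 cN / 81.7 tex
Tenacity = 42.17 cN/tex

42.17 cN/tex


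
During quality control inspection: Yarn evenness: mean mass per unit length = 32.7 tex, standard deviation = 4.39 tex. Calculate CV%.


Formula: CV% = (standard deviation / mean) * 100
Step 1: Ratio = 4.39 / 32.7 = 0.134251
Step 2: CV% = 0.134251 * 100 = 13.4251% ≈ 13.4%

13.4%


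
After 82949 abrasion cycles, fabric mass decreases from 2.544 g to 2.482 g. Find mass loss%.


Formula: Mass loss% = ((m_before - m_after) / m_before) * 100
Step 1: Mass loss = 2.544 - 2.482 = 0.062 g
Step 2: Ratio = 0.062 / 2.544 = 0.0243711
Step 3: Mass loss% = 0.0243711 * 100 = 2.43711% ≈ 2.44%

2.44%


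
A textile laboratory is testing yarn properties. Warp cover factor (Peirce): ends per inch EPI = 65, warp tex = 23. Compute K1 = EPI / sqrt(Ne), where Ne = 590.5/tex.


Formula: K1 = EPI / sqrt(Ne), with Ne = 590.5 / tex_warp
Step 1: Ne = 590.5 / 23 = 25.674
Step 2: sqrt(Ne) = sqrt(25.674) = 5.067
Step 3: K1 = 65 / 5.067 = 12.8

12.8


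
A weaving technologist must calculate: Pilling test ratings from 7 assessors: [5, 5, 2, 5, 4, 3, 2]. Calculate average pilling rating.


Formula: Mean = sum / count
Sum = 5 + 5 + 2 + 5 + 4 + 3 + 2 = 26
Mean = 26 / 7 = 3.7

3.7


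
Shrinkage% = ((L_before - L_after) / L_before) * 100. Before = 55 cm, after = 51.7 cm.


Formula: Shrinkage% = ((L_before - L_after) / L_before) * 100
Step 1: Shrinkage = 55 - 51.7 = 3.3 cm
Step 2: Shrinkage% = (3.3 / 55) * 100
Step 3: Shrinkage% = 0.06 * 100 = 6.0%

6.0%


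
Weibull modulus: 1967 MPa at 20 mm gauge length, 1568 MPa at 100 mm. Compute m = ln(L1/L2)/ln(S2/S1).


Formula: m = ln(L1/L2) / ln(S2/S1)
Step 1: ln(L1/L2) = ln(20/100) = -1.60944
Step 2: S2/S1 = 1568/1967 = 0.79715
Step 3: ln(S2/S1) = ln(0.79715) = -0.22671
Step 4: m = -1.60944 / -0.22671 = 7.10

7.10 (Weibull m)


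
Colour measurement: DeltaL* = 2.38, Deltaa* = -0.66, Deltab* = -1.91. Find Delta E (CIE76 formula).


Formula: Delta E = sqrt(dL*^2 + da*^2 + db*^2)
Step 1: dL*^2 = 2.38^2 = 5.6644
Step 2: da*^2 = (-0.66)^2 = 0.4356
Step 3: db*^2 = (-1.91)^2 = 3.6481
Step 4: Sum = 5.6644 + 0.4356 + 3.6481 = 9.7481
Step 5: Delta E = sqrt(9.7481) = 3.12

3.12 Delta E


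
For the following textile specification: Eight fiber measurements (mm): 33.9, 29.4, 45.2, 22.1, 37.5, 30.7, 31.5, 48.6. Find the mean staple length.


Formula: Mean = sum of lengths / count
Sum = 33.9 + 29.4 + 45.2 + 22.1 + 37.5 + 30.7 + 31.5 + 48.6
Sum = 278.9 mm
Mean = 278.9 / 8 = 34.86 mm

34.86 mm


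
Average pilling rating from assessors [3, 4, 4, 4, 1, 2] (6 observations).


Formula: Mean = sum / count
Sum = 3 + 4 + 4 + 4 + 1 + 2 = 18
Mean = 18 / 6 = 3.0

3.0


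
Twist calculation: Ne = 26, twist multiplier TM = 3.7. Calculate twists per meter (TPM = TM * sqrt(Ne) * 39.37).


Formula: TPM = TM * sqrt(Ne) * 39.37
Step 1: sqrt(Ne) = sqrt(26) = 5.099
Step 2: TM * sqrt(Ne) = 3.7 * 5.099 = 18.8663
Step 3: TPM = 18.8663 * 39.37 = 743 twists/m

743 twists/m


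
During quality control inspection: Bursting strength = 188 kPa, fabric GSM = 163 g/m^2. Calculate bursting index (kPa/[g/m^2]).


Formula: Bursting Index = Bursting Strength / Fabric GSM
BI = 188 kPa / 163 g/m^2
BI = 1.153 kPa/(g/m^2)

1.153 kPa/(g/m^2)


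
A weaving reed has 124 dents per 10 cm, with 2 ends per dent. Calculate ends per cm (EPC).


Formula: EPC = (dents per 10 cm * ends per dent) / 10
Step 1: Total ends per 10 cm = 124 * 2 = 248
Step 2: EPC = 248 / 10 = 24.8 ends/cm

24.8 ends/cm


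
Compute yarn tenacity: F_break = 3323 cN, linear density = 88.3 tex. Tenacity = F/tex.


Formula: Tenacity = Breaking force / Linear density
Tenacity = 3323 cN / 88.3 tex
Tenacity = 37.63 cN/tex

37.63 cN/tex


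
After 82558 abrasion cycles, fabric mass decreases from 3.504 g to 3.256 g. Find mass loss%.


Formula: Mass loss% = ((m_before - m_after) / m_before) * 100
Step 1: Mass loss = 3.504 - 3.256 = 0.248 g
Step 2: Ratio = 0.248 / 3.504 = 0.0707763
Step 3: Mass loss% = 0.0707763 * 100 = 7.07763% ≈ 7.08%

7.08%


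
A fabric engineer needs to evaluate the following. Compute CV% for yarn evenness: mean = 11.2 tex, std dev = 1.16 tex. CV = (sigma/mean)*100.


Formula: CV% = (standard deviation / mean) * 100
Step 1: Ratio = 1.16 / 11.2 = 0.103571
Step 2: CV% = 0.103571 * 100 = 10.3571% ≈ 10.4%

10.4%


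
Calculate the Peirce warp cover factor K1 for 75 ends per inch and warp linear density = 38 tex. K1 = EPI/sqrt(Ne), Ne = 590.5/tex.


Formula: K1 = EPI / sqrt(Ne), with Ne = 590.5 / tex_warp
Step 1: Ne = 590.5 / 38 = 15.539
Step 2: sqrt(Ne) = sqrt(15.539) = 3.942
Step 3: K1 = 75 / 3.942 = 19.0

19.0


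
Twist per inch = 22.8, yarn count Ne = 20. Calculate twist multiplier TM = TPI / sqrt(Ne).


Formula: TM = TPI / sqrt(Ne)
Step 1: sqrt(Ne) = sqrt(20) = 4.4721
Step 2: TM = 22.8 / 4.4721 = 5.10

5.10 TM


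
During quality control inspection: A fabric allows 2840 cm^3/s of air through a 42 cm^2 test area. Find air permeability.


Formula: Air Permeability = Airflow / Test Area
AP = 2840 cm^3/s / 42 cm^2
AP = 67.6 cm^3/s/cm^2

67.6 cm^3/s/cm^2


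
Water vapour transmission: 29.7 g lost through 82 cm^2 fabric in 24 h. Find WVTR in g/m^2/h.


Formula: WVTR = mass_loss / (area * time)
Step 1: Convert area: 82 cm^2 = 0.0082 m^2
Step 2: WVTR = 29.7 g / (0.0082 m^2 * 24 h)
Step 3: WVTR = 29.7 / 0.1968 = 150.9 g/m^2/h

150.9 g/m^2/h


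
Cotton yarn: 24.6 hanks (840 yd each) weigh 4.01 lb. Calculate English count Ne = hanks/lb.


Formula: Ne = hanks / mass_lb
Substituting: Ne = 24.6 / 4.01
Ne = 6.1

6.1 Ne


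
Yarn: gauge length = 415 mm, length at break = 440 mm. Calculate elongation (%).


Formula: Elongation (%) = ((L_break - L0) / L0) * 100
Step 1: Extension = 440 - 415 = 25 mm
Step 2: Elongation = (25 / 415) * 100
Step 3: Elongation = 0.060241 * 100 = 6.0241% ≈ 6.0%

6.0%


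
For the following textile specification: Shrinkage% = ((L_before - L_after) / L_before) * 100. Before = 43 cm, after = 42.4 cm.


Formula: Shrinkage% = ((L_before - L_after) / L_before) * 100
Step 1: Shrinkage = 43 - 42.4 = 0.6 cm
Step 2: Shrinkage% = (0.6 / 43) * 100
Step 3: Shrinkage% = 0.013953 * 100 = 1.3953% ≈ 1.4%

1.4%


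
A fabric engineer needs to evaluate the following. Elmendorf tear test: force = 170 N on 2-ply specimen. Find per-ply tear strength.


Formula: Per-ply strength = Total force / Number of plies
Per-ply = 170 N / 2
Per-ply = 85 N

85 N


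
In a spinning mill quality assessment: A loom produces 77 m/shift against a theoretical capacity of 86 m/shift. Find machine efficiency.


Formula: Efficiency% = (Actual output / Theoretical output) * 100
Efficiency% = (77 / 86) * 100
Efficiency% = 0.895349 * 100 = 89.5349% ≈ 89.5%

89.5%


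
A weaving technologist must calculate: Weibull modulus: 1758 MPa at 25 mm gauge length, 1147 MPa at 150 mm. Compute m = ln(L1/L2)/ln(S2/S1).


Formula: m = ln(L1/L2) / ln(S2/S1)
Step 1: ln(L1/L2) = ln(25/150) = -1.79176
Step 2: S2/S1 = 1147/1758 = 0.65245
Step 3: ln(S2/S1) = ln(0.65245) = -0.42702
Step 4: m = -1.79176 / -0.42702 = 4.20

4.20 (Weibull m)


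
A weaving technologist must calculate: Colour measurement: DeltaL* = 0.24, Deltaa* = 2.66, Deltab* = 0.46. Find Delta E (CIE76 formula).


Formula: Delta E = sqrt(dL*^2 + da*^2 + db*^2)
Step 1: dL*^2 = 0.24^2 = 0.0576
Step 2: da*^2 = 2.66^2 = 7.0756
Step 3: db*^2 = 0.46^2 = 0.2116
Step 4: Sum = 0.0576 + 7.0756 + 0.2116 = 7.3448
Step 5: Delta E = sqrt(7.3448) = 2.71

2.71 Delta E


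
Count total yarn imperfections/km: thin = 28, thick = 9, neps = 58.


Formula: Total = thin places + thick places + neps
Total = 28 + 9 + 58
Total = 95 imperfections/km

95 imperfections/km


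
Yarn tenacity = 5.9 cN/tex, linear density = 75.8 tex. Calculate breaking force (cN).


Formula: Breaking force = Tenacity * Linear density
F = 5.9 cN/tex * 75.8 tex
F = 447.22 cN

447.22 cN


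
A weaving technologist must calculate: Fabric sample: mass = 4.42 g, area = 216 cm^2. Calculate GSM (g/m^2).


Formula: GSM = mass_g / area_m2
Step 1: Convert area: 216 cm^2 = 216 / 10000 = 0.0216 m^2
Step 2: GSM = 4.42 g / 0.0216 m^2 = 204.6 g/m^2

204.6 g/m^2


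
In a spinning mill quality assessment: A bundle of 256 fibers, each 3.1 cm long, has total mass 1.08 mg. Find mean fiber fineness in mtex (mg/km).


Formula: fineness (mtex) = mass (mg) / total length (km) = (mass_mg / total_length_m) * 1000
Step 1: Convert fiber length: 3.1 cm = 0.031 m
Step 2: Total fiber length = 256 * 0.031 = 7.936 m
Step 3: Linear density = 1.08 mg / 7.936 m = 0.1361 mg/m
Step 4: fineness = 0.1361 * 1000 = 136.1 mtex

136.1 mtex


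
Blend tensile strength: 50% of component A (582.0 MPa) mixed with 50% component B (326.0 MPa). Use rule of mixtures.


Formula: Blend property = (fraction_A * property_A) + (fraction_B * property_B)
Step 1: Contribution A = 50/100 * 582.0 MPa = 291.0 MPa
Step 2: Contribution B = 50/100 * 326.0 MPa = 163.0 MPa
Step 3: Blend tensile strength = 291.0 + 163.0 = 454.0 MPa

454.0 MPa


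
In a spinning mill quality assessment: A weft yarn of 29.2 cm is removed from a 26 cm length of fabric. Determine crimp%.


Formula: Crimp% = ((L_yarn - L_fabric) / L_fabric) * 100
Step 1: Extension = 29.2 - 26 = 3.2 cm
Step 2: Crimp% = (3.2 / 26) * 100
Step 3: Crimp% = 0.123077 * 100 = 12.3077% ≈ 12.3%

12.3%


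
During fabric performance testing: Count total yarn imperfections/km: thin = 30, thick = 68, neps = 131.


Formula: Total = thin places + thick places + neps
Total = 30 + 68 + 131
Total = 229 imperfections/km

229 imperfections/km


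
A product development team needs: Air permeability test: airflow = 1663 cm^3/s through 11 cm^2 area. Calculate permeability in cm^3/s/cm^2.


Formula: Air Permeability = Airflow / Test Area
AP = 1663 cm^3/s / 11 cm^2
AP = 151.2 cm^3/s/cm^2

151.2 cm^3/s/cm^2


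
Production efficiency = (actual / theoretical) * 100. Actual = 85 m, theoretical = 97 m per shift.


Formula: Efficiency% = (Actual output / Theoretical output) * 100
Efficiency% = (85 / 97) * 100
Efficiency% = 0.876289 * 100 = 87.6289% ≈ 87.6%

87.6%


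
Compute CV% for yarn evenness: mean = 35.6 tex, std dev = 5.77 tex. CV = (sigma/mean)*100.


Formula: CV% = (standard deviation / mean) * 100
Step 1: Ratio = 5.77 / 35.6 = 0.162079
Step 2: CV% = 0.162079 * 100 = 16.2079% ≈ 16.2%

16.2%


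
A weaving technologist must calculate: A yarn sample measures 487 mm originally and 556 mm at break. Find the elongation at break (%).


Formula: Elongation (%) = ((L_break - L0) / L0) * 100
Step 1: Extension = 556 - 487 = 69 mm
Step 2: Elongation = (69 / 487) * 100
Step 3: Elongation = 0.141684 * 100 = 14.1684% ≈ 14.2%

14.2%


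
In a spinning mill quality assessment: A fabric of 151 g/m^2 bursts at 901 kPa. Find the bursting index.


Formula: Bursting Index = Bursting Strength / Fabric GSM
BI = 901 kPa / 151 g/m^2
BI = 5.967 kPa/(g/m^2)

5.967 kPa/(g/m^2)


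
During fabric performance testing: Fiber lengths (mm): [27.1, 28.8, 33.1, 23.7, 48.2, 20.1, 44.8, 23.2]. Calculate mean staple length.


Formula: Mean = sum of lengths / count
Sum = 27.1 + 28.8 + 33.1 + 23.7 + 48.2 + 20.1 + 44.8 + 23.2
Sum = 249.0 mm
Mean = 249.0 / 8 = 31.13 mm

31.13 mm


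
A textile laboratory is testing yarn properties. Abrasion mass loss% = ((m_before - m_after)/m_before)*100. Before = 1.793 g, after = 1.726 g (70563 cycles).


Formula: Mass loss% = ((m_before - m_after) / m_before) * 100
Step 1: Mass loss = 1.793 - 1.726 = 0.067 g
Step 2: Ratio = 0.067 / 1.793 = 0.0373675
Step 3: Mass loss% = 0.0373675 * 100 = 3.73675% ≈ 3.74%

3.74%


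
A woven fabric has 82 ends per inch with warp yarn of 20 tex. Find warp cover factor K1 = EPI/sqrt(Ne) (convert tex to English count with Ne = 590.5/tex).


Formula: K1 = EPI / sqrt(Ne), with Ne = 590.5 / tex_warp
Step 1: Ne = 590.5 / 20 = 29.525
Step 2: sqrt(Ne) = sqrt(29.525) = 5.4337
Step 3: K1 = 82 / 5.4337 = 15.1

15.1


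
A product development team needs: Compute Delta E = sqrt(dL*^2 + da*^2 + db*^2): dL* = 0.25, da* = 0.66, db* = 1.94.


Formula: Delta E = sqrt(dL*^2 + da*^2 + db*^2)
Step 1: dL*^2 = 0.25^2 = 0.0625
Step 2: da*^2 = 0.66^2 = 0.4356
Step 3: db*^2 = 1.94^2 = 3.7636
Step 4: Sum = 0.0625 + 0.4356 + 3.7636 = 4.2617
Step 5: Delta E = sqrt(4.2617) = 2.06

2.06 Delta E


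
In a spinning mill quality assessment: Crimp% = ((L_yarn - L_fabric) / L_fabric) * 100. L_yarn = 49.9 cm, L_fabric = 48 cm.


Formula: Crimp% = ((L_yarn - L_fabric) / L_fabric) * 100
Step 1: Extension = 49.9 - 48 = 1.9 cm
Step 2: Crimp% = (1.9 / 48) * 100
Step 3: Crimp% = 0.039583 * 100 = 3.9583% ≈ 4.0%

4.0%


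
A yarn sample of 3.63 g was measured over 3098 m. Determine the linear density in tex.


Formula: Tex = (mass_g / length_m) * 1000
Substituting: Tex = (3.63 / 3098) * 1000
Intermediate: 3.63 / 3098 = 0.00117172 g/m
Tex = 0.00117172 * 1000 = 1.17 tex

1.17 tex


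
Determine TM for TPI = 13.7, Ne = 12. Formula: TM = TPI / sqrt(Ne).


Formula: TM = TPI / sqrt(Ne)
Step 1: sqrt(Ne) = sqrt(12) = 3.4641
Step 2: TM = 13.7 / 3.4641 = 3.95

3.95 TM


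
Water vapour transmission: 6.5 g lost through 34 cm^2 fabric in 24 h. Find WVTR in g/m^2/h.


Formula: WVTR = mass_loss / (area * time)
Step 1: Convert area: 34 cm^2 = 0.0034 m^2
Step 2: WVTR = 6.5 g / (0.0034 m^2 * 24 h)
Step 3: WVTR = 6.5 / 0.0816 = 79.7 g/m^2/h

79.7 g/m^2/h


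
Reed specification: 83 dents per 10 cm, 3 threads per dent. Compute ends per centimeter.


Formula: EPC = (dents per 10 cm * ends per dent) / 10
Step 1: Total ends per 10 cm = 83 * 3 = 249
Step 2: EPC = 249 / 10 = 24.9 ends/cm

24.9 ends/cm


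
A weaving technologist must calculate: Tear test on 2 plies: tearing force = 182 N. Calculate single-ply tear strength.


Formula: Per-ply strength = Total force / Number of plies
Per-ply = 182 N / 2
Per-ply = 91 N

91 N


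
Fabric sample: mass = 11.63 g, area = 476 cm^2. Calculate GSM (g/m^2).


Formula: GSM = mass_g / area_m2
Step 1: Convert area: 476 cm^2 = 476 / 10000 = 0.0476 m^2
Step 2: GSM = 11.63 g / 0.0476 m^2 = 244.3 g/m^2

244.3 g/m^2


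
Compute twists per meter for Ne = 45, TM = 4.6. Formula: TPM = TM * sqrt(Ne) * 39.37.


Formula: TPM = TM * sqrt(Ne) * 39.37
Step 1: sqrt(Ne) = sqrt(45) = 6.7082
Step 2: TM * sqrt(Ne) = 4.6 * 6.7082 = 30.8577
Step 3: TPM = 30.8577 * 39.37 = 1215 twists/m

1215 twists/m


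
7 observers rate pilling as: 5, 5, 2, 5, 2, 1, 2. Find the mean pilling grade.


Formula: Mean = sum / count
Sum = 5 + 5 + 2 + 5 + 2 + 1 + 2 = 22
Mean = 22 / 7 = 3.1

3.1


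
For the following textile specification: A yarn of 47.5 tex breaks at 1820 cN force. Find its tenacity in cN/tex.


Formula: Tenacity = Breaking force / Linear density
Tenacity = 1820 cN / 47.5 tex
Tenacity = 38.32 cN/tex

38.32 cN/tex


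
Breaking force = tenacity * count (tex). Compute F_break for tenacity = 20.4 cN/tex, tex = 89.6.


Formula: Breaking force = Tenacity * Linear density
F = 20.4 cN/tex * 89.6 tex
F = 1827.84 cN

1827.84 cN


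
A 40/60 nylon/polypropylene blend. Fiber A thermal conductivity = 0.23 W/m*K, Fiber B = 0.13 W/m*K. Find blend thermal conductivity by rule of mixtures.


Formula: Blend property = (fraction_A * property_A) + (fraction_B * property_B)
Step 1: Contribution A = 40/100 * 0.23 W/m*K = 0.092 W/m*K
Step 2: Contribution B = 60/100 * 0.13 W/m*K = 0.078 W/m*K
Step 3: Blend thermal conductivity = 0.092 + 0.078 = 0.17 W/m*K

0.17 W/m*K


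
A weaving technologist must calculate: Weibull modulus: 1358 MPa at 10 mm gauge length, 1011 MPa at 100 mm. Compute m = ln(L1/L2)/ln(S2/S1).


Formula: m = ln(L1/L2) / ln(S2/S1)
Step 1: ln(L1/L2) = ln(10/100) = -2.30259
Step 2: S2/S1 = 1011/1358 = 0.74448
Step 3: ln(S2/S1) = ln(0.74448) = -0.29507
Step 4: m = -2.30259 / -0.29507 = 7.80

7.80 (Weibull m)


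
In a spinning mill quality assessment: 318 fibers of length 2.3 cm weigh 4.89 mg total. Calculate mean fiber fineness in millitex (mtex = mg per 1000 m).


Formula: fineness (mtex) = mass (mg) / total length (km) = (mass_mg / total_length_m) * 1000
Step 1: Convert fiber length: 2.3 cm = 0.023 m
Step 2: Total fiber length = 318 * 0.023 = 7.314 m
Step 3: Linear density = 4.89 mg / 7.314 m = 0.6686 mg/m
Step 4: fineness = 0.6686 * 1000 = 668.6 mtex

668.6 mtex


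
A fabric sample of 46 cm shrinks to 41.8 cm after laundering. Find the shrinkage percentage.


Formula: Shrinkage% = ((L_before - L_after) / L_before) * 100
Step 1: Shrinkage = 46 - 41.8 = 4.2 cm
Step 2: Shrinkage% = (4.2 / 46) * 100
Step 3: Shrinkage% = 0.091304 * 100 = 9.1304% ≈ 9.1%

9.1%


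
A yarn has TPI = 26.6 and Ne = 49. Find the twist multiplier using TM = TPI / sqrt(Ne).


Formula: TM = TPI / sqrt(Ne)
Step 1: sqrt(Ne) = sqrt(49) = 7
Step 2: TM = 26.6 / 7 = 3.80

3.80 TM


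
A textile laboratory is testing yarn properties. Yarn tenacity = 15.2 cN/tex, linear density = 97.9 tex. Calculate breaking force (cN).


Formula: Breaking force = Tenacity * Linear density
F = 15.2 cN/tex * 97.9 tex
F = 1488.08 cN

1488.08 cN


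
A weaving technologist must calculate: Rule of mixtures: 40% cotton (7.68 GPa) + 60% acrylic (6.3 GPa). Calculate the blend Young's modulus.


Formula: Blend property = (fraction_A * property_A) + (fraction_B * property_B)
Step 1: Contribution A = 40/100 * 7.68 GPa = 3.072 GPa
Step 2: Contribution B = 60/100 * 6.3 GPa = 3.78 GPa
Step 3: Blend Young's modulus = 3.072 + 3.78 = 6.852 GPa

6.852 GPa


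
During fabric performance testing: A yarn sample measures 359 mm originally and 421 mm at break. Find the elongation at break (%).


Formula: Elongation (%) = ((L_break - L0) / L0) * 100
Step 1: Extension = 421 - 359 = 62 mm
Step 2: Elongation = (62 / 359) * 100
Step 3: Elongation = 0.172702 * 100 = 17.2702% ≈ 17.3%

17.3%


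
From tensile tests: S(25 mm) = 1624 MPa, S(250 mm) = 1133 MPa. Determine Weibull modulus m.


Formula: m = ln(L1/L2) / ln(S2/S1)
Step 1: ln(L1/L2) = ln(25/250) = -2.30259
Step 2: S2/S1 = 1133/1624 = 0.69766
Step 3: ln(S2/S1) = ln(0.69766) = -0.36002
Step 4: m = -2.30259 / -0.36002 = 6.40

6.40 (Weibull m)


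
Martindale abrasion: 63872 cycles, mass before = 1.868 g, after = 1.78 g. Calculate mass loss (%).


Formula: Mass loss% = ((m_before - m_after) / m_before) * 100
Step 1: Mass loss = 1.868 - 1.78 = 0.088 g
Step 2: Ratio = 0.088 / 1.868 = 0.0471092
Step 3: Mass loss% = 0.0471092 * 100 = 4.71092% ≈ 4.71%

4.71%


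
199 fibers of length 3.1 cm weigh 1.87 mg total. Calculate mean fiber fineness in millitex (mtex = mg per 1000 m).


Formula: fineness (mtex) = mass (mg) / total length (km) = (mass_mg / total_length_m) * 1000
Step 1: Convert fiber length: 3.1 cm = 0.031 m
Step 2: Total fiber length = 199 * 0.031 = 6.169 m
Step 3: Linear density = 1.87 mg / 6.169 m = 0.3031 mg/m
Step 4: fineness = 0.3031 * 1000 = 303.1 mtex

303.1 mtex


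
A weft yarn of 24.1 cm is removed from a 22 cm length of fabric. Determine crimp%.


Formula: Crimp% = ((L_yarn - L_fabric) / L_fabric) * 100
Step 1: Extension = 24.1 - 22 = 2.1 cm
Step 2: Crimp% = (2.1 / 22) * 100
Step 3: Crimp% = 0.095455 * 100 = 9.5455% ≈ 9.5%

9.5%


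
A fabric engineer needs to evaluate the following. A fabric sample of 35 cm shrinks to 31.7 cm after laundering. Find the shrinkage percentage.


Formula: Shrinkage% = ((L_before - L_after) / L_before) * 100
Step 1: Shrinkage = 35 - 31.7 = 3.3 cm
Step 2: Shrinkage% = (3.3 / 35) * 100
Step 3: Shrinkage% = 0.094286 * 100 = 9.4286% ≈ 9.4%

9.4%


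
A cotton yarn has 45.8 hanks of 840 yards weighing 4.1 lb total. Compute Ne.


Formula: Ne = hanks / mass_lb
Substituting: Ne = 45.8 / 4.1
Ne = 11.2

11.2 Ne


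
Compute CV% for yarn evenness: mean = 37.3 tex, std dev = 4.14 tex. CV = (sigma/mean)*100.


Formula: CV% = (standard deviation / mean) * 100
Step 1: Ratio = 4.14 / 37.3 = 0.110992
Step 2: CV% = 0.110992 * 100 = 11.0992% ≈ 11.1%

11.1%


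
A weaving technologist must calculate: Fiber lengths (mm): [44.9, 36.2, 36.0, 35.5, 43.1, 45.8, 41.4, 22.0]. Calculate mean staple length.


Formula: Mean = sum of lengths / count
Sum = 44.9 + 36.2 + 36.0 + 35.5 + 43.1 + 45.8 + 41.4 + 22.0
Sum = 304.9 mm
Mean = 304.9 / 8 = 38.11 mm

38.11 mm
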